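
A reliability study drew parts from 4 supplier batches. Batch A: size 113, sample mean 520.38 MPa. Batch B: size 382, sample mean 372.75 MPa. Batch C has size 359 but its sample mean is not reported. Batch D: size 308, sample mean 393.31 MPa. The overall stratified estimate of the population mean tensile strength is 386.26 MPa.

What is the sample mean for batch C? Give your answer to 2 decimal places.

352.37

N = 113 + 382 + 359 + 308 = 1162.
Overall total = μ·N = 386.26·1162 = 448834.12.
Subtract the known strata: 113·520.38 + 382·372.75 + 308·393.31 = 322332.92.
Remaining total for batch C: 448834.12 − 322332.92 = 126501.2.
Divide by its size: 126501.2 / 359 = 352.3710... → 352.37.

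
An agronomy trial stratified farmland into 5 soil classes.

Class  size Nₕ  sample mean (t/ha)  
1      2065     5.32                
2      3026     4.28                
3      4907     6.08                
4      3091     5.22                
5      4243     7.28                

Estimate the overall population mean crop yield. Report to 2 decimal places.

5.82

N = 2065 + 3026 + 4907 + 3091 + 4243 = 17332.
Overall mean = Σ (Nₕ/N)·x̄ₕ — weight by population share, not a simple average.
Σ Nₕx̄ₕ = 2065·5.32 + 3026·4.28 + 4907·6.08 + 3091·5.22 + 4243·7.28 = 10985.8 + 12951.28 + 29834.56 + 16135.02 + 30889.04 = 100795.7.
Divide by N: 100795.7 / 17332 = 5.8156... → 5.82.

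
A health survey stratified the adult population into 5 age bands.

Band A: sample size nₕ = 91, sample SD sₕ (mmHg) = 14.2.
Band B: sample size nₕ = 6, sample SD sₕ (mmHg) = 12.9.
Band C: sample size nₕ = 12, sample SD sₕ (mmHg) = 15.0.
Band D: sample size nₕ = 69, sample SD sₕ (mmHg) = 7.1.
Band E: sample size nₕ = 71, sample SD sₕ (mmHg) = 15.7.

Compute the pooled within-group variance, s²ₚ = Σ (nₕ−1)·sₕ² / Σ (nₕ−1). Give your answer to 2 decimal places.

172.69

Degrees of freedom: 90 + 5 + 11 + 68 + 70 = 244.
Σ(nₕ−1)sₕ² = 90·201.64 + 5·166.41 + 11·225 + 68·50.41 + 70·246.49 = 42136.83.
s²ₚ = 42136.83 / 244 = 172.6919... → 172.69.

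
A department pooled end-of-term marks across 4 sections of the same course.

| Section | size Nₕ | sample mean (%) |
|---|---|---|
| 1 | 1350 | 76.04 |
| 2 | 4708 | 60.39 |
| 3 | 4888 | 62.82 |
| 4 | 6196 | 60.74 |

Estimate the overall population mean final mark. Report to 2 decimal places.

N = 1350 + 4708 + 4888 + 6196 = 17142.
The stratified mean weights each stratum mean by its population share Nₕ/N.
Σ Nₕx̄ₕ = 1350·76.04 + 4708·60.39 + 4888·62.82 + 6196·60.74 = 102654 + 284316.12 + 307064.16 + 376345.04 = 1070379.32.
Divide by N: 1070379.32 / 17142 = 62.4419... → 62.44.

62.44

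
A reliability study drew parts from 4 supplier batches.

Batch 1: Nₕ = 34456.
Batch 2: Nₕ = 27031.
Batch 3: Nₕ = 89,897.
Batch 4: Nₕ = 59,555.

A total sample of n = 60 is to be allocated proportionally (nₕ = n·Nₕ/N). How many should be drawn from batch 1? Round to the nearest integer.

10

N = 34456 + 27031 + 89897 + 59555 = 210939.
n_1 = 60·34456/210939 = 9.801... → 10.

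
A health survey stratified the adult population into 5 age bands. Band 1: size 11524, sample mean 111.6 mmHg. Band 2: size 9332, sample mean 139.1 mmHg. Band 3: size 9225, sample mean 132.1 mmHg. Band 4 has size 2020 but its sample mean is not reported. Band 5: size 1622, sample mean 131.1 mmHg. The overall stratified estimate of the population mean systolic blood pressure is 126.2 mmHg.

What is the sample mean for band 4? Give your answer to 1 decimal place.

119.0

N = 11524 + 9332 + 9225 + 2020 + 1622 = 33723.
Overall total = μ·N = 126.2·33723 = 4255842.6.
Subtract the known strata: 11524·111.6 + 9332·139.1 + 9225·132.1 + 1622·131.1 = 4015426.3.
Remaining total for band 4: 4255842.6 − 4015426.3 = 240416.3.
Divide by its size: 240416.3 / 2020 = 119.018... → 119.0.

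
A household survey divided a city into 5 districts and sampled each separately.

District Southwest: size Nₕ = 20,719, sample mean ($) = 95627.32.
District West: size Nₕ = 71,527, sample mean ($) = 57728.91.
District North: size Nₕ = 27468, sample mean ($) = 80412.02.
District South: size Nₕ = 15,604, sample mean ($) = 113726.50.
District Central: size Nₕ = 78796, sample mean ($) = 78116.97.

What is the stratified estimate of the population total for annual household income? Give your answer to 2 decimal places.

Southwest: 20719·95627.32 = 1981302443.08
West: 71527·57728.91 = 4129175745.57
North: 27468·80412.02 = 2208757365.36
South: 15604·113726.50 = 1774588306
Central: 78796·78116.97 = 6155304768.12
τ̂ = Σ Nₕx̄ₕ = 16249128628.13.

16249128628.13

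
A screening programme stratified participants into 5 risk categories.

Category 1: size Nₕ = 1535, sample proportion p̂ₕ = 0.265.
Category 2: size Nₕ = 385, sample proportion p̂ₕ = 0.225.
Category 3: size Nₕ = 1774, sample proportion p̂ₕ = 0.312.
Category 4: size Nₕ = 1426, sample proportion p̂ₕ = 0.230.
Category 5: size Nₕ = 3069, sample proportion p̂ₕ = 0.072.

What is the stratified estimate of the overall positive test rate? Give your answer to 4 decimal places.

0.1949

N = 1535 + 385 + 1774 + 1426 + 3069 = 8189.
Overall proportion = Σ (Nₕ/N)·p̂ₕ.
Σ Nₕp̂ₕ = 406.775 + 86.625 + 553.488 + 327.98 + 220.968 = 1595.836.
1595.836 / 8189 = 0.194876... → 0.1949.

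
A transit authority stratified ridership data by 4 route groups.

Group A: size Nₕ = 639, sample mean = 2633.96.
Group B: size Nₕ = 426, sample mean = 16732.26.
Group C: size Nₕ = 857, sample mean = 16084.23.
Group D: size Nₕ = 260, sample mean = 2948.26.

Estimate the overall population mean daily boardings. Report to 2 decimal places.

N = 639 + 426 + 857 + 260 = 2182.
Weight each subgroup mean by Nₕ/N and sum.
Σ Nₕx̄ₕ = 639·2633.96 + 426·16732.26 + 857·16084.23 + 260·2948.26 = 1683100.44 + 7127942.76 + 13784185.11 + 766547.6 = 23361775.91.
Divide by N: 23361775.91 / 2182 = 10706.5884... → 10706.59.

10706.59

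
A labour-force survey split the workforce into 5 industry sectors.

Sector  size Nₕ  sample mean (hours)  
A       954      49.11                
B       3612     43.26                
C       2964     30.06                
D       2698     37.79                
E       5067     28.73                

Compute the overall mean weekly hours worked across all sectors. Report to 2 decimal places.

N = 954 + 3612 + 2964 + 2698 + 5067 = 15295.
Overall mean = Σ (Nₕ/N)·x̄ₕ — weight by population share, not a simple average.
Σ Nₕx̄ₕ = 954·49.11 + 3612·43.26 + 2964·30.06 + 2698·37.79 + 5067·28.73 = 46850.94 + 156255.12 + 89097.84 + 101957.42 + 145574.91 = 539736.23.
Divide by N: 539736.23 / 15295 = 35.2884... → 35.29.

35.29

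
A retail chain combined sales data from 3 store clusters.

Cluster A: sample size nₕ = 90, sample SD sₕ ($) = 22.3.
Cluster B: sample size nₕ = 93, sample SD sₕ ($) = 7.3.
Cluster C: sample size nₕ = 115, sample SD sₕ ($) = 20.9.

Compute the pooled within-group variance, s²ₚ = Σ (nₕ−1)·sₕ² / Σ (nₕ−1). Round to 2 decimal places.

Degrees of freedom: 89 + 92 + 114 = 295.
Σ(nₕ−1)sₕ² = 89·497.29 + 92·53.29 + 114·436.81 = 98957.83.
s²ₚ = 98957.83 / 295 = 335.4503... → 335.45.

335.45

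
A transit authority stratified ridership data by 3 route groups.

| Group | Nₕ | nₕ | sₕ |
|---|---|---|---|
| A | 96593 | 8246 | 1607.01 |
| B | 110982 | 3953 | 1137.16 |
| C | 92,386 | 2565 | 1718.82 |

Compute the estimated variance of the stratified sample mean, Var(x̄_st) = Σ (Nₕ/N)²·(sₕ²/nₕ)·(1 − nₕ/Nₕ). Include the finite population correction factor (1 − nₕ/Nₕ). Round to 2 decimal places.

N = 299961. Term for each stratum: Wₕ²sₕ²/nₕ·(1−nₕ/Nₕ).
Var(x̄_st) = 29.70309 + 43.18578 + 106.22528 = 179.11416 → 179.11.

179.11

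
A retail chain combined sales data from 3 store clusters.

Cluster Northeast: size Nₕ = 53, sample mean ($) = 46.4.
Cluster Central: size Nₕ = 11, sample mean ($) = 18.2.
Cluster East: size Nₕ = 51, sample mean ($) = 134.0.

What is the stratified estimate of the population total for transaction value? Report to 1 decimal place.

9493.4

Estimate total by summing Nₕ·x̄ₕ over strata.
53·46.4 + 11·18.2 + 51·134.0 = 2459.2 + 200.2 + 6834 = 9493.4.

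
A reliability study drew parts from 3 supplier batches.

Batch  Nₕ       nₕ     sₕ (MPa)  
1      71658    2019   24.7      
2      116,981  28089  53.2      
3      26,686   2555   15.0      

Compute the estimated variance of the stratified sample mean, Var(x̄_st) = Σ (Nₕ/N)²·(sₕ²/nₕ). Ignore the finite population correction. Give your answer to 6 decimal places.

N = 215325. Term for each stratum: Wₕ²sₕ²/nₕ.
Var(x̄_st) = 0.033465556 + 0.029739162 + 0.001352601 = 0.064557319 → 0.064557.

0.064557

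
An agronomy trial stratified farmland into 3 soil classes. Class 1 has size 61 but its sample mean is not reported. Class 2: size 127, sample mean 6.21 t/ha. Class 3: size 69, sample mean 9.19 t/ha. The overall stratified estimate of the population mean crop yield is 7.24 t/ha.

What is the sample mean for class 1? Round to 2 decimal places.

7.18

Σ Nₕx̄ₕ = N·μ, so 61·x̄_1 = 257·7.24 − (127·6.21 + 69·9.19).
= 1860.68 − 1422.78 = 437.9.
x̄_1 = 437.9 / 61 = 7.1787... → 7.18.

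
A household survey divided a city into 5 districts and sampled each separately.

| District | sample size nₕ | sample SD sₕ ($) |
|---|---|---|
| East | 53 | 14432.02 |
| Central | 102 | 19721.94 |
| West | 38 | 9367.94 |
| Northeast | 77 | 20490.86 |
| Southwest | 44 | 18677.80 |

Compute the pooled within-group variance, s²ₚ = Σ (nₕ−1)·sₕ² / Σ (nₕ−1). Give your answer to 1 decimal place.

324510503.2

East: (53−1)·14432.02² = 52·208283201.2804 = 10830726466.5808
Central: (102−1)·19721.94² = 101·388954917.3636 = 39284446653.7236
West: (38−1)·9367.94² = 37·87758299.8436 = 3247057094.2132
Northeast: (77−1)·20490.86² = 76·419875343.5396 = 31910526109.0096
Southwest: (44−1)·18677.80² = 43·348860212.84 = 15000989152.12
Numerator = 100273745475.6472; denominator = Σ(nₕ−1) = 309.
s²ₚ = 100273745475.6472/309 = 324510503.157... → 324510503.2.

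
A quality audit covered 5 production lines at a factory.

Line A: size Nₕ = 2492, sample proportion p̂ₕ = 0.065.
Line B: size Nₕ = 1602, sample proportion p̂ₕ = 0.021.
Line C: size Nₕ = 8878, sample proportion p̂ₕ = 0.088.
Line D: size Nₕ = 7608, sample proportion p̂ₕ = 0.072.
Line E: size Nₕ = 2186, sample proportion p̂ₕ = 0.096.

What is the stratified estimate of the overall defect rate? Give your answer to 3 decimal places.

0.076

Wₕ = Nₕ/N with N = 22766: 0.1095, 0.0704, 0.3900, 0.3342, 0.0960.
p̂_st = 0.1095·0.065 + 0.0704·0.021 + 0.3900·0.088 + 0.3342·0.072 + 0.0960·0.096 ≈ 0.07619... → 0.076.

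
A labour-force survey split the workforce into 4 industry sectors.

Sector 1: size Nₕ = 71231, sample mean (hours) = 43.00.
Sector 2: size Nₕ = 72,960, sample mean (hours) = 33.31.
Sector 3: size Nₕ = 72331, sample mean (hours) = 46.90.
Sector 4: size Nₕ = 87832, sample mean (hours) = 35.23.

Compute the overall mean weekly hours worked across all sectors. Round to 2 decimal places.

N = 304354; weights Wₕ = Nₕ/N = (0.2340, 0.2397, 0.2377, 0.2886).
x̄_st = Σ Wₕ·x̄ₕ = 0.2340·43.00 + 0.2397·33.31 + 0.2377·46.90 + 0.2886·35.23 ≈ 39.3617...
→ 39.36.

39.36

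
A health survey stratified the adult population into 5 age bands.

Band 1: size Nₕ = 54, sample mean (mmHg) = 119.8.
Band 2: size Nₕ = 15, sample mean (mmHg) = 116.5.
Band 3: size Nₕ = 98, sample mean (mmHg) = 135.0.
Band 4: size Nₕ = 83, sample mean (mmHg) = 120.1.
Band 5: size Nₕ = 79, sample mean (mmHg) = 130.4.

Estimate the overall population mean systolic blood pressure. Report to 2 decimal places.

126.80

N = 329; weights Wₕ = Nₕ/N = (0.1641, 0.0456, 0.2979, 0.2523, 0.2401).
x̄_st = Σ Wₕ·x̄ₕ = 0.1641·119.8 + 0.0456·116.5 + 0.2979·135.0 + 0.2523·120.1 + 0.2401·130.4 ≈ 126.7982...
→ 126.80.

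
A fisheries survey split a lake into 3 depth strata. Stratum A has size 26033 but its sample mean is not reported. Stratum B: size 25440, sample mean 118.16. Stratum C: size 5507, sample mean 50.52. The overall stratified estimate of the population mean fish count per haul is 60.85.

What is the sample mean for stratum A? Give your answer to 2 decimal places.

Σ Nₕx̄ₕ = N·μ, so 26033·x̄_A = 56980·60.85 − (25440·118.16 + 5507·50.52).
= 3467233 − 3284204.04 = 183028.96.
x̄_A = 183028.96 / 26033 = 7.0307... → 7.03.

7.03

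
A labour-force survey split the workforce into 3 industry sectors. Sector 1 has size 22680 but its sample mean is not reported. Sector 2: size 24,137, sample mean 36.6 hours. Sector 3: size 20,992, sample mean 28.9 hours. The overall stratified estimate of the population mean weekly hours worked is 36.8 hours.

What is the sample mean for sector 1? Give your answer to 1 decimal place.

Σ Nₕx̄ₕ = N·μ, so 22680·x̄_1 = 67809·36.8 − (24137·36.6 + 20992·28.9).
= 2495371.2 − 1490083 = 1005288.2.
x̄_1 = 1005288.2 / 22680 = 44.325... → 44.3.

44.3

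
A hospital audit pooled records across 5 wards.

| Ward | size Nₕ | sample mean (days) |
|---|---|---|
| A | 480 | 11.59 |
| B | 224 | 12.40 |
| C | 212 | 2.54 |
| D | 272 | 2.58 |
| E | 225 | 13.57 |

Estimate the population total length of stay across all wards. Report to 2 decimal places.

Population total = Σ Nₕ·x̄ₕ (each stratum's size times its mean).
480·11.59 + 224·12.40 + 212·2.54 + 272·2.58 + 225·13.57 = 5563.2 + 2777.6 + 538.48 + 701.76 + 3053.25 = 12634.29.

12634.29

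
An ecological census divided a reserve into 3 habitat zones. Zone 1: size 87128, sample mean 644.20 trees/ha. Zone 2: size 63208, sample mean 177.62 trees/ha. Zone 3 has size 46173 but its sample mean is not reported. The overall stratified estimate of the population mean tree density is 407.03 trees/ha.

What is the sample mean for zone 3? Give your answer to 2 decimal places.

N = 87128 + 63208 + 46173 = 196509.
Overall total = μ·N = 407.03·196509 = 79985058.27.
Subtract the known strata: 87128·644.20 + 63208·177.62 = 67354862.56.
Remaining total for zone 3: 79985058.27 − 67354862.56 = 12630195.71.
Divide by its size: 12630195.71 / 46173 = 273.5407... → 273.54.

273.54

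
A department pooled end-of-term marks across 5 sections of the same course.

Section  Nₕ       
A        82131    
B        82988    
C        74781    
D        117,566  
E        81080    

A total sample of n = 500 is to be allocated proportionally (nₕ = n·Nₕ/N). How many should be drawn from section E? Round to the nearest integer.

92

Share of section E = 81080/438546 = 0.18488.
Allocate 500 × 0.18488 = 92.442... → 92.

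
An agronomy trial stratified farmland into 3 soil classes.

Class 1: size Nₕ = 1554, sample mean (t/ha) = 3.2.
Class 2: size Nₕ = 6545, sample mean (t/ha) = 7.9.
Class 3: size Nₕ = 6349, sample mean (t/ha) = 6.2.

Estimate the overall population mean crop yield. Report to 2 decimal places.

N = 1554 + 6545 + 6349 = 14448.
Weight each subgroup mean by Nₕ/N and sum.
Σ Nₕx̄ₕ = 1554·3.2 + 6545·7.9 + 6349·6.2 = 4972.8 + 51705.5 + 39363.8 = 96042.1.
Divide by N: 96042.1 / 14448 = 6.6474... → 6.65.

6.65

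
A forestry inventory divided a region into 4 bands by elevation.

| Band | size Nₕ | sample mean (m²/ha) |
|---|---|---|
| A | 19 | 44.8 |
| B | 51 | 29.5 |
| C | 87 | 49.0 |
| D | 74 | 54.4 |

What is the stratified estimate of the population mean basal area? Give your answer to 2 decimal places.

N = 19 + 51 + 87 + 74 = 231.
Weight each subgroup mean by Nₕ/N and sum.
Σ Nₕx̄ₕ = 19·44.8 + 51·29.5 + 87·49.0 + 74·54.4 = 851.2 + 1504.5 + 4263 + 4025.6 = 10644.3.
Divide by N: 10644.3 / 231 = 46.0792... → 46.08.

46.08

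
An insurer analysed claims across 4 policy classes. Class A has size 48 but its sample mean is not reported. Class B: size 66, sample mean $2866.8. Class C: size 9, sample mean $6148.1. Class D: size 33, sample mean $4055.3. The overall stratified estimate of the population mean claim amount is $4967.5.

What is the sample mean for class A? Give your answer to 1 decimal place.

N = 48 + 66 + 9 + 33 = 156.
Overall total = μ·N = 4967.5·156 = 774930.
Subtract the known strata: 66·2866.8 + 9·6148.1 + 33·4055.3 = 378366.6.
Remaining total for class A: 774930 − 378366.6 = 396563.4.
Divide by its size: 396563.4 / 48 = 8261.738... → 8261.7.

8261.7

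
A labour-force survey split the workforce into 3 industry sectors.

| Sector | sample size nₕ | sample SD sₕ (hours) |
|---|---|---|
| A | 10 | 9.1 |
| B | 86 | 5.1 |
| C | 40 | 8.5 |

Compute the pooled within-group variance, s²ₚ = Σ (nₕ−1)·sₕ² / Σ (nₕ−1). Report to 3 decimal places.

A: (10−1)·9.1² = 9·82.81 = 745.29
B: (86−1)·5.1² = 85·26.01 = 2210.85
C: (40−1)·8.5² = 39·72.25 = 2817.75
Numerator = 5773.89; denominator = Σ(nₕ−1) = 133.
s²ₚ = 5773.89/133 = 43.41271... → 43.413.

43.413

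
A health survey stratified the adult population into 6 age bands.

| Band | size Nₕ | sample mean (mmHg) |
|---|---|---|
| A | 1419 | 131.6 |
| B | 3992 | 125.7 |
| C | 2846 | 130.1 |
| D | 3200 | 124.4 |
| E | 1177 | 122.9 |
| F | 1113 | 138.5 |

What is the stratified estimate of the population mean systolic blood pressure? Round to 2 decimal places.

N = 1419 + 3992 + 2846 + 3200 + 1177 + 1113 = 13747.
Weight each subgroup mean by Nₕ/N and sum.
Σ Nₕx̄ₕ = 1419·131.6 + 3992·125.7 + 2846·130.1 + 3200·124.4 + 1177·122.9 + 1113·138.5 = 186740.4 + 501794.4 + 370264.6 + 398080 + 144653.3 + 154150.5 = 1755683.2.
Divide by N: 1755683.2 / 13747 = 127.7139... → 127.71.

127.71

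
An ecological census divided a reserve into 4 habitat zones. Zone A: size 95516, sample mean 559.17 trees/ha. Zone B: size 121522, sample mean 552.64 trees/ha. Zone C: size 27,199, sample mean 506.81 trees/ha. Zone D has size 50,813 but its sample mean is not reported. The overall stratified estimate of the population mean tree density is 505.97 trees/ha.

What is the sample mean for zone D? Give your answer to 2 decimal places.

Σ Nₕx̄ₕ = N·μ, so 50813·x̄_D = 295050·505.97 − (95516·559.17 + 121522·552.64 + 27199·506.81).
= 149286448.5 − 134352324.99 = 14934123.51.
x̄_D = 14934123.51 / 50813 = 293.9036... → 293.90.

293.90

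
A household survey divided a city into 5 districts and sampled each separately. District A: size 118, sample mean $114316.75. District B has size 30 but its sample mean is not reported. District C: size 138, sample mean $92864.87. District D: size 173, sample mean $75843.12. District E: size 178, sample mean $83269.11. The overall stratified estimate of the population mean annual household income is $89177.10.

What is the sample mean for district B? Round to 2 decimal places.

85277.43

N = 118 + 30 + 138 + 173 + 178 = 637.
Overall total = μ·N = 89177.10·637 = 56805812.7.
Subtract the known strata: 118·114316.75 + 138·92864.87 + 173·75843.12 + 178·83269.11 = 54247489.9.
Remaining total for district B: 56805812.7 − 54247489.9 = 2558322.8.
Divide by its size: 2558322.8 / 30 = 85277.4267... → 85277.43.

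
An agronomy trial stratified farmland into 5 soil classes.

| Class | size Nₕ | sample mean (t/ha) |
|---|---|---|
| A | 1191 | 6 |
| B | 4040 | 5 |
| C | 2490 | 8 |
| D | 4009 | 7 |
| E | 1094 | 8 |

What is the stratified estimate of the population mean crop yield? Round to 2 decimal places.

6.56

x̄_st = (Σ Nₕx̄ₕ) / (Σ Nₕ) = (1191·6 + 4040·5 + 2490·8 + 4009·7 + 1094·8) / 12824
= 84081 / 12824 = 6.5565... → 6.56.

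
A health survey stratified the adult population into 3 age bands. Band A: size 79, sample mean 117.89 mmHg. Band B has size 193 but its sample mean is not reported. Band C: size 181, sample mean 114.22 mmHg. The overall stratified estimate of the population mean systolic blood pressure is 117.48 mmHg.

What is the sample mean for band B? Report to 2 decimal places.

N = 79 + 193 + 181 = 453.
Overall total = μ·N = 117.48·453 = 53218.44.
Subtract the known strata: 79·117.89 + 181·114.22 = 29987.13.
Remaining total for band B: 53218.44 − 29987.13 = 23231.31.
Divide by its size: 23231.31 / 193 = 120.3695... → 120.37.

120.37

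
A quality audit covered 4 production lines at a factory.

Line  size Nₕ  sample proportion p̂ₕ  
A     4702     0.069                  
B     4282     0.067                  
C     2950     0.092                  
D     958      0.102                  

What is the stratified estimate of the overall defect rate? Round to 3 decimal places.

0.076

N = 4702 + 4282 + 2950 + 958 = 12892.
Overall proportion = Σ (Nₕ/N)·p̂ₕ.
Σ Nₕp̂ₕ = 324.438 + 286.894 + 271.4 + 97.716 = 980.448.
980.448 / 12892 = 0.07605... → 0.076.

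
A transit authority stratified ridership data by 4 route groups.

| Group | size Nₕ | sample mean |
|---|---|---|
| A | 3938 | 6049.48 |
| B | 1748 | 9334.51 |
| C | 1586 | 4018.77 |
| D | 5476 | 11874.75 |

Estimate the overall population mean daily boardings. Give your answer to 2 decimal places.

x̄_st = (Σ Nₕx̄ₕ) / (Σ Nₕ) = (3938·6049.48 + 1748·9334.51 + 1586·4018.77 + 5476·11874.75) / 12748
= 111539475.94 / 12748 = 8749.5667... → 8749.57.

8749.57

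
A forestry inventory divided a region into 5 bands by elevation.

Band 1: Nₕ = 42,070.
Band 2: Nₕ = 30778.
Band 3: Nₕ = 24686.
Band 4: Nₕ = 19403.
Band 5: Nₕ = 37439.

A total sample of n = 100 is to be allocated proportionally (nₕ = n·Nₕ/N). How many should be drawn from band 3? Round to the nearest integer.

16

Share of band 3 = 24686/154376 = 0.15991.
Allocate 100 × 0.15991 = 15.991... → 16.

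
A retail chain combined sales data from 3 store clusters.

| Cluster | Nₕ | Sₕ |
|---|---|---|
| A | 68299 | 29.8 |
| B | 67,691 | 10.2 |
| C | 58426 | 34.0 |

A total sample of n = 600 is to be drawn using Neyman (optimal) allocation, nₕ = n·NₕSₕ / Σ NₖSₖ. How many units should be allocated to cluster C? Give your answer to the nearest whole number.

A: NₕSₕ = 68299·29.8 = 2035310.2
B: NₕSₕ = 67691·10.2 = 690448.2
C: NₕSₕ = 58426·34.0 = 1986484
Σ NₕSₕ = 4712242.4.
n_C = 600·1986484/4712242.4 = 252.935... → 253.

253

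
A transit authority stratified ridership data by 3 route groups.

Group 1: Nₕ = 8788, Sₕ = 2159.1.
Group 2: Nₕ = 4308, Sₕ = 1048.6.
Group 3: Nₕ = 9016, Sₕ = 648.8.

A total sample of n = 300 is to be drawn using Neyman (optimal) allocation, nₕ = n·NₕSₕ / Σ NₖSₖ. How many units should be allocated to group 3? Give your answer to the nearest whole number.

1: NₕSₕ = 8788·2159.1 = 18974170.8
2: NₕSₕ = 4308·1048.6 = 4517368.8
3: NₕSₕ = 9016·648.8 = 5849580.8
Σ NₕSₕ = 29341120.4.
n_3 = 300·5849580.8/29341120.4 = 59.809... → 60.

60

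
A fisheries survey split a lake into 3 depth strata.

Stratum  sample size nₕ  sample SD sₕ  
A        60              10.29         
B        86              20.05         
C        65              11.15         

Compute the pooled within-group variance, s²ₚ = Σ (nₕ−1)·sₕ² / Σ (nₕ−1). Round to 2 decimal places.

A: (60−1)·10.29² = 59·105.8841 = 6247.1619
B: (86−1)·20.05² = 85·402.0025 = 34170.2125
C: (65−1)·11.15² = 64·124.3225 = 7956.64
Numerator = 48374.0144; denominator = Σ(nₕ−1) = 208.
s²ₚ = 48374.0144/208 = 232.5674... → 232.57.

232.57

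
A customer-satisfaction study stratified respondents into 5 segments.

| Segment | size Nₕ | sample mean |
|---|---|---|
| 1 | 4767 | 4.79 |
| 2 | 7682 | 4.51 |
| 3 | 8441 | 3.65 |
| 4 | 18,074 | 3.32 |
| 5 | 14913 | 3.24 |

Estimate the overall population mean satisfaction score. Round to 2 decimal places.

N = 4767 + 7682 + 8441 + 18074 + 14913 = 53877.
Weight each subgroup mean by Nₕ/N and sum.
Σ Nₕx̄ₕ = 4767·4.79 + 7682·4.51 + 8441·3.65 + 18074·3.32 + 14913·3.24 = 22833.93 + 34645.82 + 30809.65 + 60005.68 + 48318.12 = 196613.2.
Divide by N: 196613.2 / 53877 = 3.6493... → 3.65.

3.65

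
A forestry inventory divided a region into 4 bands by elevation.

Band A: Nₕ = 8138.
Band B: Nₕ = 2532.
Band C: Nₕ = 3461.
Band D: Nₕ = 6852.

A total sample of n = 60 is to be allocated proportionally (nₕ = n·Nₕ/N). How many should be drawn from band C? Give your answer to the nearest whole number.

N = 8138 + 2532 + 3461 + 6852 = 20983.
n_C = 60·3461/20983 = 9.897... → 10.

10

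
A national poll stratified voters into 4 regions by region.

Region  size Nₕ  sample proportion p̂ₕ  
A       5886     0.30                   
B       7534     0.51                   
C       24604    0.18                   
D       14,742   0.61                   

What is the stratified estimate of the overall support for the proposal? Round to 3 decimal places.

Wₕ = Nₕ/N with N = 52766: 0.1115, 0.1428, 0.4663, 0.2794.
p̂_st = 0.1115·0.30 + 0.1428·0.51 + 0.4663·0.18 + 0.2794·0.61 ≈ 0.36064... → 0.361.

0.361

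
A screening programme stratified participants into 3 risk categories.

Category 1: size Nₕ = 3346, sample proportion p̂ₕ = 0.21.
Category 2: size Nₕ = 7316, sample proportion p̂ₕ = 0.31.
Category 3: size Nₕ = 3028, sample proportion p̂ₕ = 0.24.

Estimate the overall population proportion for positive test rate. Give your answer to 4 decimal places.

0.2701

Wₕ = Nₕ/N with N = 13690: 0.2444, 0.5344, 0.2212.
p̂_st = 0.2444·0.21 + 0.5344·0.31 + 0.2212·0.24 ≈ 0.270076... → 0.2701.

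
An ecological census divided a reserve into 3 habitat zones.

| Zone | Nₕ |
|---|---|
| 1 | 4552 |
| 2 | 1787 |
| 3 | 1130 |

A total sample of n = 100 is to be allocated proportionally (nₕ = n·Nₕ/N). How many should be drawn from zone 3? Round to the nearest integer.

Share of zone 3 = 1130/7469 = 0.15129.
Allocate 100 × 0.15129 = 15.129... → 15.

15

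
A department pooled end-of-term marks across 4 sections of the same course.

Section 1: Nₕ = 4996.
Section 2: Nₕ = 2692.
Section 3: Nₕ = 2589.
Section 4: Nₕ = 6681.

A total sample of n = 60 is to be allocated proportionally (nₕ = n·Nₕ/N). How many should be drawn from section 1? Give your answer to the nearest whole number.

Share of section 1 = 4996/16958 = 0.29461.
Allocate 60 × 0.29461 = 17.677... → 18.

18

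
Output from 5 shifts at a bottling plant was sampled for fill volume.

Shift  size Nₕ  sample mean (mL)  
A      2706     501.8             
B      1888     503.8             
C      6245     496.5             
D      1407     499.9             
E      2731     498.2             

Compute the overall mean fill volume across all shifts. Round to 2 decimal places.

499.01

x̄_st = (Σ Nₕx̄ₕ) / (Σ Nₕ) = (2706·501.8 + 1888·503.8 + 6245·496.5 + 1407·499.9 + 2731·498.2) / 14977
= 7473631.2 / 14977 = 499.0072... → 499.01.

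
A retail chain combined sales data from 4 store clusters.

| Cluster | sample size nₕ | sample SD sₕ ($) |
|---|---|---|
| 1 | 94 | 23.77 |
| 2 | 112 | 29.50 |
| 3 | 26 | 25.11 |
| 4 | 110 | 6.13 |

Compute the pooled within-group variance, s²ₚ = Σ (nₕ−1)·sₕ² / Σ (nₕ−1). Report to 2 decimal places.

500.01

1: (94−1)·23.77² = 93·565.0129 = 52546.1997
2: (112−1)·29.50² = 111·870.25 = 96597.75
3: (26−1)·25.11² = 25·630.5121 = 15762.8025
4: (110−1)·6.13² = 109·37.5769 = 4095.8821
Numerator = 169002.6343; denominator = Σ(nₕ−1) = 338.
s²ₚ = 169002.6343/338 = 500.0078... → 500.01.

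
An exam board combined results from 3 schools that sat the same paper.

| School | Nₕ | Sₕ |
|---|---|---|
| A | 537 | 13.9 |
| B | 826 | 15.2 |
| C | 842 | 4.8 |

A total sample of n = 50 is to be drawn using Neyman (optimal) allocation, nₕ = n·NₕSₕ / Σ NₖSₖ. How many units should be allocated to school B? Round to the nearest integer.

26

A: NₕSₕ = 537·13.9 = 7464.3
B: NₕSₕ = 826·15.2 = 12555.2
C: NₕSₕ = 842·4.8 = 4041.6
Σ NₕSₕ = 24061.1.
n_B = 50·12555.2/24061.1 = 26.090... → 26.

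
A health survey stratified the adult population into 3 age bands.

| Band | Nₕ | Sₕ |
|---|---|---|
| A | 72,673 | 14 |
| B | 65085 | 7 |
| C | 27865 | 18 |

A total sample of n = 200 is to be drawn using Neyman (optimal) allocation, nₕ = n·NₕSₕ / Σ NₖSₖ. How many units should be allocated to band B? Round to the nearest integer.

46

Σ NₕSₕ = 72673·14 + 65085·7 + 27865·18 = 1974587.
Share for B: 455595/1974587 = 0.23073.
n_B = 200 × 0.23073 = 46.146... → 46.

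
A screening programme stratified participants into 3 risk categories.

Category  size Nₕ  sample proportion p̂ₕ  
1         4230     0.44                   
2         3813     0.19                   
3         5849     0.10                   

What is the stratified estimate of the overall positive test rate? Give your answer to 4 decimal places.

N = 4230 + 3813 + 5849 = 13892.
Overall proportion = Σ (Nₕ/N)·p̂ₕ.
Σ Nₕp̂ₕ = 1861.2 + 724.47 + 584.9 = 3170.57.
3170.57 / 13892 = 0.228230... → 0.2282.

0.2282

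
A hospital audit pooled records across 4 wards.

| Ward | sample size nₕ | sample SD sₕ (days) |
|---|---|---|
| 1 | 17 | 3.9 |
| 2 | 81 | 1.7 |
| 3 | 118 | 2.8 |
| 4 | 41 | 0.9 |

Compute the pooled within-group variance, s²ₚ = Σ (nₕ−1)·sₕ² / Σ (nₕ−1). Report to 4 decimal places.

Degrees of freedom: 16 + 80 + 117 + 40 = 253.
Σ(nₕ−1)sₕ² = 16·15.21 + 80·2.89 + 117·7.84 + 40·0.81 = 1424.24.
s²ₚ = 1424.24 / 253 = 5.629407... → 5.6294.

5.6294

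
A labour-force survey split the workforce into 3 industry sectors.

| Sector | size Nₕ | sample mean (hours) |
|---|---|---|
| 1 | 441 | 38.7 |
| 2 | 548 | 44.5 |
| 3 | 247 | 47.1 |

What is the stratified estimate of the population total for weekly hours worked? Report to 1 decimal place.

Estimate total by summing Nₕ·x̄ₕ over strata.
441·38.7 + 548·44.5 + 247·47.1 = 17066.7 + 24386 + 11633.7 = 53086.4.

53086.4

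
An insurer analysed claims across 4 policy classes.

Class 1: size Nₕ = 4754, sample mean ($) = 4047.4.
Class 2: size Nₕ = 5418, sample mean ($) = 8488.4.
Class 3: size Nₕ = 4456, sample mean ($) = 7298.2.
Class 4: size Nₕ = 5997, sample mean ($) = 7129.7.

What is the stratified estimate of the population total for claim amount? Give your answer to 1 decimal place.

140509080.9

1: 4754·4047.4 = 19241339.6
2: 5418·8488.4 = 45990151.2
3: 4456·7298.2 = 32520779.2
4: 5997·7129.7 = 42756810.9
τ̂ = Σ Nₕx̄ₕ = 140509080.9.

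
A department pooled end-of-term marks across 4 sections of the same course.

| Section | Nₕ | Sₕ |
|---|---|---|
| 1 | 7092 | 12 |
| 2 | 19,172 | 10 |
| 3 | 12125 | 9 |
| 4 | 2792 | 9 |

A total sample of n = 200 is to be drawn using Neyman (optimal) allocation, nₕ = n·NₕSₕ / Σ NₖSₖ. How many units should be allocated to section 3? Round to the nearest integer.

53

1: NₕSₕ = 7092·12 = 85104
2: NₕSₕ = 19172·10 = 191720
3: NₕSₕ = 12125·9 = 109125
4: NₕSₕ = 2792·9 = 25128
Σ NₕSₕ = 411077.
n_3 = 200·109125/411077 = 53.092... → 53.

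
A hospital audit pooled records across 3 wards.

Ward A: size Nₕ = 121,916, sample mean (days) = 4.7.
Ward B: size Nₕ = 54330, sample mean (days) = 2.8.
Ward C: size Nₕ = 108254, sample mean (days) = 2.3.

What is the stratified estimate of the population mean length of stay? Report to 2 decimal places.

3.42

N = 284500; weights Wₕ = Nₕ/N = (0.4285, 0.1910, 0.3805).
x̄_st = Σ Wₕ·x̄ₕ = 0.4285·4.7 + 0.1910·2.8 + 0.3805·2.3 ≈ 3.4239...
→ 3.42.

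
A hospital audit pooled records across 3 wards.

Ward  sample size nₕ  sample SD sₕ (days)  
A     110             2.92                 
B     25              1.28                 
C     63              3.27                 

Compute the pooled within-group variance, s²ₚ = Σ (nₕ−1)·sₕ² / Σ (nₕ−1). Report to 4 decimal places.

Degrees of freedom: 109 + 24 + 62 = 195.
Σ(nₕ−1)sₕ² = 109·8.5264 + 24·1.6384 + 62·10.6929 = 1631.659.
s²ₚ = 1631.659 / 195 = 8.367482... → 8.3675.

8.3675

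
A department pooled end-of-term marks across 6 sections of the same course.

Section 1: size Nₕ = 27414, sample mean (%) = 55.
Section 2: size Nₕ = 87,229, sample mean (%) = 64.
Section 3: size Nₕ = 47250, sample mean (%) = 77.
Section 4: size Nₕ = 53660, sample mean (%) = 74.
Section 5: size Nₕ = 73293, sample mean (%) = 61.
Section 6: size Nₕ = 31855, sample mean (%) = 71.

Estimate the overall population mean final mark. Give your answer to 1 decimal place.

66.8

N = 320701; weights Wₕ = Nₕ/N = (0.0855, 0.2720, 0.1473, 0.1673, 0.2285, 0.0993).
x̄_st = Σ Wₕ·x̄ₕ = 0.0855·55 + 0.2720·64 + 0.1473·77 + 0.1673·74 + 0.2285·61 + 0.0993·71 ≈ 66.829...
→ 66.8.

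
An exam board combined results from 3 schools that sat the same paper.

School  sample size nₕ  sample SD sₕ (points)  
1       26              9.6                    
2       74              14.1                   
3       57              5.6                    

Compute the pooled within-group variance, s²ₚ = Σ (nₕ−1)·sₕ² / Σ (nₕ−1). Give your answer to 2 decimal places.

120.61

1: (26−1)·9.6² = 25·92.16 = 2304
2: (74−1)·14.1² = 73·198.81 = 14513.13
3: (57−1)·5.6² = 56·31.36 = 1756.16
Numerator = 18573.29; denominator = Σ(nₕ−1) = 154.
s²ₚ = 18573.29/154 = 120.6058... → 120.61.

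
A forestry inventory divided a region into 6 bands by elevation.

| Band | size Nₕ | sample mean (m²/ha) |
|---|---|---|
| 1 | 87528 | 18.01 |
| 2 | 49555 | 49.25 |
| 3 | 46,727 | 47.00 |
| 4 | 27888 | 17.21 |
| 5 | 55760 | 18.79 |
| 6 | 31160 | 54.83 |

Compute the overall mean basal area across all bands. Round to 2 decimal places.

N = 298618; weights Wₕ = Nₕ/N = (0.2931, 0.1659, 0.1565, 0.0934, 0.1867, 0.1043).
x̄_st = Σ Wₕ·x̄ₕ = 0.2931·18.01 + 0.1659·49.25 + 0.1565·47.00 + 0.0934·17.21 + 0.1867·18.79 + 0.1043·54.83 ≈ 31.6435...
→ 31.64.

31.64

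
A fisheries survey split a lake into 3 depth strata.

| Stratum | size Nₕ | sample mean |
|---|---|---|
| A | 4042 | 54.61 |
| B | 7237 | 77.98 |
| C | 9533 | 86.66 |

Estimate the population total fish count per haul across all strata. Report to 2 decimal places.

1611204.66

Population total = Σ Nₕ·x̄ₕ (each stratum's size times its mean).
4042·54.61 + 7237·77.98 + 9533·86.66 = 220733.62 + 564341.26 + 826129.78 = 1611204.66.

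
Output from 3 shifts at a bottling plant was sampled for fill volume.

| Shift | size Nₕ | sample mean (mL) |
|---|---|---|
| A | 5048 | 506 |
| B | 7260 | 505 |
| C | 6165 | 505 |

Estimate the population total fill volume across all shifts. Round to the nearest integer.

A: 5048·506 = 2554288
B: 7260·505 = 3666300
C: 6165·505 = 3113325
τ̂ = Σ Nₕx̄ₕ = 9333913.

9333913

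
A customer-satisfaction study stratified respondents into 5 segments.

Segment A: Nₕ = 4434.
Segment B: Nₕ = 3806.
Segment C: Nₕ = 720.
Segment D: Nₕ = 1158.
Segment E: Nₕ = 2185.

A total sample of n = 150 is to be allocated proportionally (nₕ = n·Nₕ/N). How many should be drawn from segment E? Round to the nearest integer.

27

Share of segment E = 2185/12303 = 0.17760.
Allocate 150 × 0.17760 = 26.640... → 27.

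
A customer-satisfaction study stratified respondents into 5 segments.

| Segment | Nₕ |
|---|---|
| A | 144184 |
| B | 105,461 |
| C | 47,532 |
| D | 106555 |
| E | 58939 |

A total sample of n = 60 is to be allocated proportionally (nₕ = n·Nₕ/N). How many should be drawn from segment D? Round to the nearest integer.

14

Share of segment D = 106555/462671 = 0.23030.
Allocate 60 × 0.23030 = 13.818... → 14.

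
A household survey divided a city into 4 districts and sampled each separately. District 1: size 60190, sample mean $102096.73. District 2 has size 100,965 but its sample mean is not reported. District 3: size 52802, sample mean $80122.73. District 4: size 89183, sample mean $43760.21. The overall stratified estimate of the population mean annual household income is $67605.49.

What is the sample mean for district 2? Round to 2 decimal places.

61560.13

Σ Nₕx̄ₕ = N·μ, so 100965·x̄_2 = 303140·67605.49 − (60190·102096.73 + 52802·80122.73 + 89183·43760.21).
= 20493928238.6 − 14278509376.59 = 6215418862.01.
x̄_2 = 6215418862.01 / 100965 = 61560.1333... → 61560.13.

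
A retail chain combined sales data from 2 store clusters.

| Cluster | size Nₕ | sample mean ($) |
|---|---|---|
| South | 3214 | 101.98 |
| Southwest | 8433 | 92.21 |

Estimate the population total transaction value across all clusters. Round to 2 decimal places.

1105370.65

Estimate total by summing Nₕ·x̄ₕ over strata.
3214·101.98 + 8433·92.21 = 327763.72 + 777606.93 = 1105370.65.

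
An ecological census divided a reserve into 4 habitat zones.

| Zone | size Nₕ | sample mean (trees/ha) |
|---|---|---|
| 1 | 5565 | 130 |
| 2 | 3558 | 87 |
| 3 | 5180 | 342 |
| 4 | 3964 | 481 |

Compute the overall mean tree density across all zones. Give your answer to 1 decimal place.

N = 5565 + 3558 + 5180 + 3964 = 18267.
The stratified mean weights each stratum mean by its population share Nₕ/N.
Σ Nₕx̄ₕ = 5565·130 + 3558·87 + 5180·342 + 3964·481 = 723450 + 309546 + 1771560 + 1906684 = 4711240.
Divide by N: 4711240 / 18267 = 257.910... → 257.9.

257.9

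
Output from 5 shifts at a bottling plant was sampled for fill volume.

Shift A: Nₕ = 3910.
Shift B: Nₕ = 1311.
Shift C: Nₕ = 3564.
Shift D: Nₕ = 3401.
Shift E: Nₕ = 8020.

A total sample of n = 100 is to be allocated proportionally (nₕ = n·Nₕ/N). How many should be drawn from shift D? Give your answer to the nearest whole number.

17

Share of shift D = 3401/20206 = 0.16832.
Allocate 100 × 0.16832 = 16.832... → 17.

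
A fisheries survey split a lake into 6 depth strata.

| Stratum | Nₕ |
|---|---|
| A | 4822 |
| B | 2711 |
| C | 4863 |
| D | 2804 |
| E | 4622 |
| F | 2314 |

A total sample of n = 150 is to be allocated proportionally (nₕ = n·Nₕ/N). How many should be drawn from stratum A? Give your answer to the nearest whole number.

N = 4822 + 2711 + 4863 + 2804 + 4622 + 2314 = 22136.
n_A = 150·4822/22136 = 32.675... → 33.

33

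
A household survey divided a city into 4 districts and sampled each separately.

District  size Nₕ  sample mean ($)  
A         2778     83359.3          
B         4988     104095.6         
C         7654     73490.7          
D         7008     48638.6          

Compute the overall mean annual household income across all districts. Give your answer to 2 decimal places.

N = 2778 + 4988 + 7654 + 7008 = 22428.
Overall mean = Σ (Nₕ/N)·x̄ₕ — weight by population share, not a simple average.
Σ Nₕx̄ₕ = 2778·83359.3 + 4988·104095.6 + 7654·73490.7 + 7008·48638.6 = 231572135.4 + 519228852.8 + 562497817.8 + 340859308.8 = 1654158114.8.
Divide by N: 1654158114.8 / 22428 = 73754.1517... → 73754.15.

73754.15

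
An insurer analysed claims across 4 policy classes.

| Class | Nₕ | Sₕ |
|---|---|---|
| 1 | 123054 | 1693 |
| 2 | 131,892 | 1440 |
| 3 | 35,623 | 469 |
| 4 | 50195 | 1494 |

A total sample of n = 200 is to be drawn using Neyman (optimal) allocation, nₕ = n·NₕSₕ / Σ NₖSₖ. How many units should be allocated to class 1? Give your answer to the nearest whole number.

85

1: NₕSₕ = 123054·1693 = 208330422
2: NₕSₕ = 131892·1440 = 189924480
3: NₕSₕ = 35623·469 = 16707187
4: NₕSₕ = 50195·1494 = 74991330
Σ NₕSₕ = 489953419.
n_1 = 200·208330422/489953419 = 85.041... → 85.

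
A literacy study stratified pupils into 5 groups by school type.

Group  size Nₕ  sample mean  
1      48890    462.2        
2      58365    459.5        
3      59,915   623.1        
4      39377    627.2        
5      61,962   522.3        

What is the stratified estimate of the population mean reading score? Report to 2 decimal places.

535.58

N = 48890 + 58365 + 59915 + 39377 + 61962 = 268509.
Weight each subgroup mean by Nₕ/N and sum.
Σ Nₕx̄ₕ = 48890·462.2 + 58365·459.5 + 59915·623.1 + 39377·627.2 + 61962·522.3 = 22596958 + 26818717.5 + 37333036.5 + 24697254.4 + 32362752.6 = 143808719.
Divide by N: 143808719 / 268509 = 535.5825... → 535.58.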